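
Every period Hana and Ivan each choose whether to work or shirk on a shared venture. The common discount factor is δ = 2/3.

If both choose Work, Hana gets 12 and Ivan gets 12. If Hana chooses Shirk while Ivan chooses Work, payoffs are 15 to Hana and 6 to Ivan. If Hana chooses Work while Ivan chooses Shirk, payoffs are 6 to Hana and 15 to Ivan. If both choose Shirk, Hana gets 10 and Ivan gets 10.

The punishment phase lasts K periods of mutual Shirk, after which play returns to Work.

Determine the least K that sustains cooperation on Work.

IC: δ(1−δ^K)/(1−δ) ≥ (15−12)/(12−10) = 3/2.
With δ = 2/3: need 1 − δ^K ≥ 3/2·(1−2/3)/(2/3), i.e. δ^K ≤ 0.2500.
Since (2/3)^3 = 0.2963 and (2/3)^4 = 0.1975, the smallest such K is 4.

4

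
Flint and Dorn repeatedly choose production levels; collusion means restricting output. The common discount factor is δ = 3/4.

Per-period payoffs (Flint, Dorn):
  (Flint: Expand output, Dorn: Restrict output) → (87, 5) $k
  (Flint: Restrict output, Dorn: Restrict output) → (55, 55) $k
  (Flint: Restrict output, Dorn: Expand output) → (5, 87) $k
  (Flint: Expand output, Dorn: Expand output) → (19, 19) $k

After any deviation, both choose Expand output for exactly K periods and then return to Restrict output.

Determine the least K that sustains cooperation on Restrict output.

No profitable deviation requires (55−19)(δ+…+δ^K) ≥ 87−55, i.e. δ+…+δ^K ≥ 8/9 ≈ 0.8889.
With δ = 3/4, the partial sums are K=1: 0.7500, K=2: 1.3125.
K = 2 is the first length at which the sum reaches 0.8889.

2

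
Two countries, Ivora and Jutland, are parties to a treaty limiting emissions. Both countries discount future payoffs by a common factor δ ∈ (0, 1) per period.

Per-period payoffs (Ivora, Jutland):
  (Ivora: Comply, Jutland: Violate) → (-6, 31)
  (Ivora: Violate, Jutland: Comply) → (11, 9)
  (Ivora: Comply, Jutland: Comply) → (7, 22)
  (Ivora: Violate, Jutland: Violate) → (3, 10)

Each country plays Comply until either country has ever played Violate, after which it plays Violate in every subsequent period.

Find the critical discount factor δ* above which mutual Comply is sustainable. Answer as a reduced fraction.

Ivora's threshold: (11−7)/(11−3) = 1/2.
Jutland's threshold: (31−22)/(31−10) = 3/7.
1/2 > 3/7, so Ivora binds and δ* = 1/2.

1/2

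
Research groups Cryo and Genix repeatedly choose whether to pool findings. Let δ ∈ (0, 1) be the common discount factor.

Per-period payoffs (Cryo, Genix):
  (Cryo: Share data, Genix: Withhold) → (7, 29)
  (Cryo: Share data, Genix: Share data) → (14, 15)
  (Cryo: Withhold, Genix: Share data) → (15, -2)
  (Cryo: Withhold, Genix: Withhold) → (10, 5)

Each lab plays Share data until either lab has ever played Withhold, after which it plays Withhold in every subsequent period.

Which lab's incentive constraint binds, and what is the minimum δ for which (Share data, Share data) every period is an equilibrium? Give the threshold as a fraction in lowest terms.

Genix; δ ≥ 7/12

Cryo's threshold: (15−14)/(15−10) = 1/5.
Genix's threshold: (29−15)/(29−5) = 7/12.
1/5 < 7/12, so Genix binds and δ* = 7/12.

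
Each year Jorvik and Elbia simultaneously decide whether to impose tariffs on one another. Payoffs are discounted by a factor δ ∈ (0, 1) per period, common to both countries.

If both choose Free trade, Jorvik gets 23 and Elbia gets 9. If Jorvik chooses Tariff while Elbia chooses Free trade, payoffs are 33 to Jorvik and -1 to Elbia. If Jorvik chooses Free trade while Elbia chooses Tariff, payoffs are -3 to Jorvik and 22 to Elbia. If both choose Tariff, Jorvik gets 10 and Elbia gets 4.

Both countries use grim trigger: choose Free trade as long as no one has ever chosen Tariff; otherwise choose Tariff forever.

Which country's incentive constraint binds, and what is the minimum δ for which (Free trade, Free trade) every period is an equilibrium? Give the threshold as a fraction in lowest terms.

For Jorvik: deviation gain 33−23 = 10, per-period punishment loss 23−10 = 13. IC gives δ ≥ 10/23.
For Elbia: gain 13, loss 5 per period, so δ ≥ 13/18.
The tighter constraint is Elbia's, so cooperation needs δ ≥ 13/18.

Elbia; δ ≥ 13/18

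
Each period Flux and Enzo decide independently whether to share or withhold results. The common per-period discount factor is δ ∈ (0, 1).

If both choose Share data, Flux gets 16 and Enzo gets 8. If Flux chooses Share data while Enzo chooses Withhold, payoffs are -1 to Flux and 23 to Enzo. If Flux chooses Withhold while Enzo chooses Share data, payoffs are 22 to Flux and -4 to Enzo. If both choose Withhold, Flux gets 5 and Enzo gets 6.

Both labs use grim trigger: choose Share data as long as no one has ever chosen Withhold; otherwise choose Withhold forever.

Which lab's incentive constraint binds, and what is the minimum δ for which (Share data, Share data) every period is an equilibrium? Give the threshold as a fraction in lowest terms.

Enzo; δ ≥ 15/17

For Flux: deviation gain 22−16 = 6, per-period punishment loss 16−5 = 11. IC gives δ ≥ 6/17.
For Enzo: gain 15, loss 2 per period, so δ ≥ 15/17.
The tighter constraint is Enzo's, so cooperation needs δ ≥ 15/17.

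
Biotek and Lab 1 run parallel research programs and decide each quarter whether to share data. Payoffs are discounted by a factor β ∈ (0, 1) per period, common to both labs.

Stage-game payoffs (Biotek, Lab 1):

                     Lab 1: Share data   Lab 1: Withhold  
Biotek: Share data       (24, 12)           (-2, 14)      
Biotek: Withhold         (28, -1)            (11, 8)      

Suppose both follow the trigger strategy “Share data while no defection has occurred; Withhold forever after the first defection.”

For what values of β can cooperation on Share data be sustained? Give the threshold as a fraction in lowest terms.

1/3

Biotek: cooperation gives 24 each period; deviation gives 28 once then 11 forever.
  24/(1−β) ≥ 28 + 11β/(1−β) ⇒ β ≥ 4/17.
Lab 1: cooperation gives 12 each period; deviation gives 14 once then 8 forever.
  β ≥ 2/6 = 1/3.
Both must hold, so the binding constraint is Lab 1's: β ≥ 1/3.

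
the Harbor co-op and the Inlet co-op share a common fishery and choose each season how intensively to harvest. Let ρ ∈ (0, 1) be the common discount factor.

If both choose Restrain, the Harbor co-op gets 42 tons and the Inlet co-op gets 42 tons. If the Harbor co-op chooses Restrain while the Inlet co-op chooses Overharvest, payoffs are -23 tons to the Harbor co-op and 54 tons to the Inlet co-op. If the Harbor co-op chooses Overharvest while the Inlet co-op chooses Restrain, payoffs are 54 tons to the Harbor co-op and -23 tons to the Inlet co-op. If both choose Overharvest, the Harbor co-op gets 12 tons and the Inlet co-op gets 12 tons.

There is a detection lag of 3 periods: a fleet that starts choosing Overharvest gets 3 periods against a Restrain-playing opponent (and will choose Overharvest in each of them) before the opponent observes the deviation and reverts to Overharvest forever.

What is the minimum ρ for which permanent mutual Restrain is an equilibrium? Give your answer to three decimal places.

A deviator earns 54 for 3 periods, then 12 forever; cooperating earns 42 forever. Multiplying the IC by (1−ρ):
42 ≥ 54(1−ρ^3) + 12ρ^3, so 42·ρ^3 ≥ 12 and ρ^3 ≥ 2/7.
ρ ≥ (2/7)^(1/3) ≈ 0.659.

0.659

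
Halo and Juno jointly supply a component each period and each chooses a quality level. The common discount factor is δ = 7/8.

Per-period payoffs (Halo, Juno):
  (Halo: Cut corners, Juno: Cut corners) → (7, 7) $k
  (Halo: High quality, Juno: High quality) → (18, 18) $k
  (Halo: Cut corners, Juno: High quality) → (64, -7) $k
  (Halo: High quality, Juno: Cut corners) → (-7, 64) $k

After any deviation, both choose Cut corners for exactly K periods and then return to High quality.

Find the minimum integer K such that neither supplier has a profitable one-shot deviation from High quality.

7

IC: δ(1−δ^K)/(1−δ) ≥ (64−18)/(18−7) = 46/11.
With δ = 7/8: need 1 − δ^K ≥ 46/11·(1−7/8)/(7/8), i.e. δ^K ≤ 0.4026.
Since (7/8)^6 = 0.4488 and (7/8)^7 = 0.3927, the smallest such K is 7.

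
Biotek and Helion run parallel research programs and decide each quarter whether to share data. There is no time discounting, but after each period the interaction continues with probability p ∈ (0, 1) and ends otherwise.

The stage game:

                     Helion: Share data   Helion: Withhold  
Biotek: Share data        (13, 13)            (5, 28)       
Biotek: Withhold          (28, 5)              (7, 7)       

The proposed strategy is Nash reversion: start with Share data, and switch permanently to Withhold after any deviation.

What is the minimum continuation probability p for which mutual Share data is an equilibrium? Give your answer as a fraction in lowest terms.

With no time discounting, the continuation probability p plays the role of the discount factor.
Grim-trigger IC: 13/(1−p) ≥ 28 + 7p/(1−p) ⇒ p ≥ (28−13)/(28−7) = 5/7.

5/7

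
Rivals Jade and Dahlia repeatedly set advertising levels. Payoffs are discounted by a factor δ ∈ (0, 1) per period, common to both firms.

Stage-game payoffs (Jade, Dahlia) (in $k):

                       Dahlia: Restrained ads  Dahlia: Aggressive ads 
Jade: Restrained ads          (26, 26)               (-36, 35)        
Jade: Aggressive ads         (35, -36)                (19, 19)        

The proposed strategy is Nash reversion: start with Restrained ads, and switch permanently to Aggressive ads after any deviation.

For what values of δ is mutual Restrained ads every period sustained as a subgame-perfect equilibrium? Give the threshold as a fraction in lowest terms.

Cooperation forever yields 26 each period: 26/(1−δ).
Deviating yields 35 once, then 19 forever: 35 + 19δ/(1−δ).
No profitable deviation requires 26/(1−δ) ≥ 35 + 19δ/(1−δ).
Multiplying by (1−δ): 26 ≥ 35(1−δ) + 19δ = 35 − 16δ.
So 16δ ≥ 9, i.e. δ ≥ 9/16.

9/16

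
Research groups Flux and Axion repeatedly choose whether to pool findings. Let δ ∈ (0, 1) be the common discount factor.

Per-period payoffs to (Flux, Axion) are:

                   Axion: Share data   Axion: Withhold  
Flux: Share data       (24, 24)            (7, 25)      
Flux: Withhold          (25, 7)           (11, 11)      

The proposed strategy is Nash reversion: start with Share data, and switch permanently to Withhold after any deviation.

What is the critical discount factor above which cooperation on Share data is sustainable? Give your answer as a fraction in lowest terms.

1/14

One-period gain from deviating is 25 − 24 = 1. The loss is 24 − 11 = 13 in every subsequent period, with present value 13·δ/(1−δ).
Deviation is unprofitable when 13·δ/(1−δ) ≥ 1, i.e. δ/(1−δ) ≥ 1/13.
Equivalently δ ≥ 1/(1+13) = 1/14.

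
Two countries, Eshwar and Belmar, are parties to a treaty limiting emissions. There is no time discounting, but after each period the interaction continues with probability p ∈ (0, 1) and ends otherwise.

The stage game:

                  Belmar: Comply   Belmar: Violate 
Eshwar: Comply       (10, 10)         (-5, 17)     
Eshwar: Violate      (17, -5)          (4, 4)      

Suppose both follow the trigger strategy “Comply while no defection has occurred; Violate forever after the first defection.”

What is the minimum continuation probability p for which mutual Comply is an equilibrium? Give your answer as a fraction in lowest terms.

With no time discounting, the continuation probability p plays the role of the discount factor.
Grim-trigger IC: 10/(1−p) ≥ 17 + 4p/(1−p) ⇒ p ≥ (17−10)/(17−4) = 7/13.

7/13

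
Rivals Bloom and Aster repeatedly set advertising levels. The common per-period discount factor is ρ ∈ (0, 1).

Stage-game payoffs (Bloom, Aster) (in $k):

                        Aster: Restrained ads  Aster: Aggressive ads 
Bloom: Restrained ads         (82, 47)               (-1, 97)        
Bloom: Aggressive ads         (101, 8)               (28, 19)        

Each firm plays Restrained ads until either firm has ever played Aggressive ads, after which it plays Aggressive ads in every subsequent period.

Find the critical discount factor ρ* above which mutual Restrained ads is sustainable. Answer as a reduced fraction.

25/39

For Bloom: deviation gain 101−82 = 19, per-period punishment loss 82−28 = 54. IC gives ρ ≥ 19/73.
For Aster: gain 50, loss 28 per period, so ρ ≥ 50/78 = 25/39.
The tighter constraint is Aster's, so cooperation needs ρ ≥ 25/39.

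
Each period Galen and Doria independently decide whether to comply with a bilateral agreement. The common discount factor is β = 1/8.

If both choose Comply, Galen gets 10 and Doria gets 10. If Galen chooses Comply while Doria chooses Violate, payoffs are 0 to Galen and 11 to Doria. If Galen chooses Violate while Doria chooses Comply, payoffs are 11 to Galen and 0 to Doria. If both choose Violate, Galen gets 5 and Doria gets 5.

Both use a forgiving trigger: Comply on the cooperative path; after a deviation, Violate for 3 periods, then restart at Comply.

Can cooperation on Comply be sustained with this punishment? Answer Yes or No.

Comparing payoff streams over the 4 periods until play realigns: cooperate → 10(1+β+…+β^3); deviate → 11 + 5(β+…+β^3).
Cooperation is sustained iff (10−5)(β+…+β^3) ≥ 11−10.
β+…+β^3 = 1/8·(1−(1/8)^3)/(1−1/8) = 0.1426, and (11−10)/(10−5) = 0.2000.
0.1426 < 0.2000, so cooperation is not sustainable.

No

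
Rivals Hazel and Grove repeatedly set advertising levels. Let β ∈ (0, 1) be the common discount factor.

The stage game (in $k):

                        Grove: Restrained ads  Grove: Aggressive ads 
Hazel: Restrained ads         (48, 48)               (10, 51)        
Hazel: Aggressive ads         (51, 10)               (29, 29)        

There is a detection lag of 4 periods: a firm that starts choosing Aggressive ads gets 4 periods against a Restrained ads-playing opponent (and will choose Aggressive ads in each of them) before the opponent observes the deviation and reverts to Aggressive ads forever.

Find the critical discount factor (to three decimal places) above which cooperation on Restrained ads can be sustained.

0.608

The best deviation is to choose Aggressive ads for all 4 undetected periods, earning 51 each, then 29 forever once detected.
Deviation value: 51(1−β^4)/(1−β) + 29β^4/(1−β); cooperation value: 48/(1−β).
IC: 48 ≥ 51(1−β^4) + 29β^4 = 51 − 22β^4.
So β^4 ≥ 3/22, giving β ≥ (3/22)^(1/4) ≈ 0.608.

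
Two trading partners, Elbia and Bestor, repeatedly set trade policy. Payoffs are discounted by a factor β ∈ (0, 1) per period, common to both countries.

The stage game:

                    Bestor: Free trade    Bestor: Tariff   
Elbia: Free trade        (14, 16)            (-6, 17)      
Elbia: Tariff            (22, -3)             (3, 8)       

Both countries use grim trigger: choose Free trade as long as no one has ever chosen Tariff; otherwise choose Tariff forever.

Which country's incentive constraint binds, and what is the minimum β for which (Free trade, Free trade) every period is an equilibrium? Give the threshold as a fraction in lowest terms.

Elbia: cooperation gives 14 each period; deviation gives 22 once then 3 forever.
  14/(1−β) ≥ 22 + 3β/(1−β) ⇒ β ≥ 8/19.
Bestor: cooperation gives 16 each period; deviation gives 17 once then 8 forever.
  β ≥ 1/9.
Both must hold, so the binding constraint is Elbia's: β ≥ 8/19.

Elbia; β ≥ 8/19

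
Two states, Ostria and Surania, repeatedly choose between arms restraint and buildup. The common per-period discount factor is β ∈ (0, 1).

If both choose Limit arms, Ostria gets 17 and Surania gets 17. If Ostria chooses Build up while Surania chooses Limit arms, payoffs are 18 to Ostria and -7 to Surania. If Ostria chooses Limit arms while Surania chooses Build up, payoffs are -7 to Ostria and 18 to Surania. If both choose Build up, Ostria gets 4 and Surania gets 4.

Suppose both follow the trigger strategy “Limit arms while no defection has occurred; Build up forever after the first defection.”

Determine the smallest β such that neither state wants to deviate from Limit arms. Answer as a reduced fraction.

1/14

One-period gain from deviating is 18 − 17 = 1. The loss is 17 − 4 = 13 in every subsequent period, with present value 13·β/(1−β).
Deviation is unprofitable when 13·β/(1−β) ≥ 1, i.e. β/(1−β) ≥ 1/13.
Equivalently β ≥ 1/(1+13) = 1/14.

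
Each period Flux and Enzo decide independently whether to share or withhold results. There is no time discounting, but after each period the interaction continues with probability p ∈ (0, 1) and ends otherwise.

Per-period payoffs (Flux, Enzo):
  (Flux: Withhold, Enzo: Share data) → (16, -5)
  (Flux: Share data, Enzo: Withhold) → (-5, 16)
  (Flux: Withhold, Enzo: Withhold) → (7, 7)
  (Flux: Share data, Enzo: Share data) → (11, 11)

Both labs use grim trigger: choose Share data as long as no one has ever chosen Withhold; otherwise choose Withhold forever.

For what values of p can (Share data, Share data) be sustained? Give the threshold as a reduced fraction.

5/9

Expected cooperation value is 11 + p·11 + p²·11 + … = 11/(1−p); deviation gives 16 + p·7/(1−p).
11 ≥ 16(1−p) + 7p ⇒ 9p ≥ 5 ⇒ p ≥ 5/9.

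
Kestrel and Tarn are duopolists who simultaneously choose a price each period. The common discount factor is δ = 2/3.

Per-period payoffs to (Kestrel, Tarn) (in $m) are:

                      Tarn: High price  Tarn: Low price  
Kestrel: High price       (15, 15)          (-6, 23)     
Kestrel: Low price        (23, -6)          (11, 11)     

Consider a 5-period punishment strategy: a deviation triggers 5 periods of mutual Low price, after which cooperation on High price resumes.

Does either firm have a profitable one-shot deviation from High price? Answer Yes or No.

Yes

A one-shot deviation gives 23 now, then 11 for 5 periods, then back to 15.
Gain from deviating: (23−15) today; loss: (15−11) in each of the next 5 periods.
No-deviation condition: (15−11)(δ+…+δ^5) ≥ 23−15, i.e. δ+…+δ^5 ≥ 2.
At δ = 2/3: δ+…+δ^5 = 1.7366 < 2.0000.
So cooperation is not sustainable.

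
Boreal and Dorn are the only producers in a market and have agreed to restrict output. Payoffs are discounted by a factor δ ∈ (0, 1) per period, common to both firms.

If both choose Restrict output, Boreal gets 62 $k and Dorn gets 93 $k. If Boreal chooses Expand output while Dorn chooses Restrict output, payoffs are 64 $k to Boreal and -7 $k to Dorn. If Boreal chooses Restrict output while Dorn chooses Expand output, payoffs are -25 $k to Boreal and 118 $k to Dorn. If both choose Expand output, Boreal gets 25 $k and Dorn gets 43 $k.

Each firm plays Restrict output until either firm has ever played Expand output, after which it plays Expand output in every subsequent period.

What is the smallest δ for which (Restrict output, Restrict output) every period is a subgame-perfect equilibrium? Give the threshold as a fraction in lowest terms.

1/3

Boreal's threshold: (64−62)/(64−25) = 2/39.
Dorn's threshold: (118−93)/(118−43) = 1/3.
2/39 < 1/3, so Dorn binds and δ* = 1/3.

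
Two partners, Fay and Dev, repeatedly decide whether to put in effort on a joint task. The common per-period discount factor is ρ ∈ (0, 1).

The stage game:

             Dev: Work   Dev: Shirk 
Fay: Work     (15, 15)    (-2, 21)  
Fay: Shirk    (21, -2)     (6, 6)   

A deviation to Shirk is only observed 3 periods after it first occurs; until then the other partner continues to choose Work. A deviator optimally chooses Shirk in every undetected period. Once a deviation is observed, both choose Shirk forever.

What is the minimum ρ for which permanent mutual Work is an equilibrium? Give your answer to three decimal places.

A deviator earns 21 for 3 periods, then 6 forever; cooperating earns 15 forever. Multiplying the IC by (1−ρ):
15 ≥ 21(1−ρ^3) + 6ρ^3, so 15·ρ^3 ≥ 6 and ρ^3 ≥ 2/5.
ρ ≥ (2/5)^(1/3) ≈ 0.737.

0.737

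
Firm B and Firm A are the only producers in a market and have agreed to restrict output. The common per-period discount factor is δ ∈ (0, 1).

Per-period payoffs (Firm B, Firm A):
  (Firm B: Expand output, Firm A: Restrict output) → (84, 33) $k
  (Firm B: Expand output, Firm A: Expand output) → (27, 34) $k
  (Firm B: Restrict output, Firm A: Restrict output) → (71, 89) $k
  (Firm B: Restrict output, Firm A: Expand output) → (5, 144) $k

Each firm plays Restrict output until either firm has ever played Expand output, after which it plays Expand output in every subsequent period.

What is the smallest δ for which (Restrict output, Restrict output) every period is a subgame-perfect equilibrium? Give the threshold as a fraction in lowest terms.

1/2

For Firm B: deviation gain 84−71 = 13, per-period punishment loss 71−27 = 44. IC gives δ ≥ 13/57.
For Firm A: gain 55, loss 55 per period, so δ ≥ 55/110 = 1/2.
The tighter constraint is Firm A's, so cooperation needs δ ≥ 1/2.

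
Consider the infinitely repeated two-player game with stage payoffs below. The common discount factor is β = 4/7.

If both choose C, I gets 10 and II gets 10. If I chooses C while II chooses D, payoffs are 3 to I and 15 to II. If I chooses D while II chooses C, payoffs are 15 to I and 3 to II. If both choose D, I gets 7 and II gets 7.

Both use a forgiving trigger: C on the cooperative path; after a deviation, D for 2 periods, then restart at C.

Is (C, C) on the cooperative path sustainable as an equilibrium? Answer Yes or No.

Comparing payoff streams over the 3 periods until play realigns: cooperate → 10(1+β+…+β^2); deviate → 15 + 7(β+…+β^2).
Cooperation is sustained iff (10−7)(β+…+β^2) ≥ 15−10.
β+…+β^2 = 4/7·(1−(4/7)^2)/(1−4/7) = 0.8980, and (15−10)/(10−7) = 1.6667.
0.8980 < 1.6667, so cooperation is not sustainable.

No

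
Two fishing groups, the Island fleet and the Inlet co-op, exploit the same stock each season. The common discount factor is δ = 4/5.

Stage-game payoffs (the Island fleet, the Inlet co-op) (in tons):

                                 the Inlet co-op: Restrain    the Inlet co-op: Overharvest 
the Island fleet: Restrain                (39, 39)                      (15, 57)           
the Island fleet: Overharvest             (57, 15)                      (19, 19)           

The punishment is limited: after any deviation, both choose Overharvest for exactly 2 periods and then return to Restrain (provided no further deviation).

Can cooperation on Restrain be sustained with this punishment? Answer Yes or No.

Yes

IC: δ+…+δ^2 ≥ (57−39)/(39−19) = 9/10.
At δ = 4/5: partial sum = 1.4400 ≥ 0.9000. Cooperation sustainable.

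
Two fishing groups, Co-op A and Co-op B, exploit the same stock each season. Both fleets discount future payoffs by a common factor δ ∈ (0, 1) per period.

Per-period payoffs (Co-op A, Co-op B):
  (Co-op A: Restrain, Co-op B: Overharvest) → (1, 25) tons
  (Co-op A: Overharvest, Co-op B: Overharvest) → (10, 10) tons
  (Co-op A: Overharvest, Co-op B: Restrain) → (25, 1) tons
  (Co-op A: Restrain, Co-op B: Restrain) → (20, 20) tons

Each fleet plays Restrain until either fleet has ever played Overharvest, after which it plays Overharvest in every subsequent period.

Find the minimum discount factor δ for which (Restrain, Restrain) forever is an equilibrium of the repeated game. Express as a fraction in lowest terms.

Under grim trigger the critical discount factor is (T−C)/(T−P) with T = 25, C = 20, P = 10.
δ* = (25−20)/(25−10) = 5/15 = 1/3.

1/3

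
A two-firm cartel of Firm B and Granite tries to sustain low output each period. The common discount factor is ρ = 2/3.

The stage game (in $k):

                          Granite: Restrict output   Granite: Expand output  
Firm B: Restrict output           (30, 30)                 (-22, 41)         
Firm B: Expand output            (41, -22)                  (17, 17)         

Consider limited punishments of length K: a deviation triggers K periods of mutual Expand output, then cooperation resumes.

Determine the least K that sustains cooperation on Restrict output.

IC: ρ(1−ρ^K)/(1−ρ) ≥ (41−30)/(30−17) = 11/13.
With ρ = 2/3: need 1 − ρ^K ≥ 11/13·(1−2/3)/(2/3), i.e. ρ^K ≤ 0.5769.
Since (2/3)^1 = 0.6667 and (2/3)^2 = 0.4444, the smallest such K is 2.

2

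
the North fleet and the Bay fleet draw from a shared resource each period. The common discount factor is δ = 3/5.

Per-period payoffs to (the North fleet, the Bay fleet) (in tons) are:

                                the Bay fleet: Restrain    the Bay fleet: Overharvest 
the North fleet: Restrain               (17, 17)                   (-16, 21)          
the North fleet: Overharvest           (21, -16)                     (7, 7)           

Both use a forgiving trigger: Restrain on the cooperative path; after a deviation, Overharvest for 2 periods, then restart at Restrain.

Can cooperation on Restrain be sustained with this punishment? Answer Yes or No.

IC: δ+…+δ^2 ≥ (21−17)/(17−7) = 2/5.
At δ = 3/5: partial sum = 0.9600 ≥ 0.4000. Cooperation sustainable.

Yes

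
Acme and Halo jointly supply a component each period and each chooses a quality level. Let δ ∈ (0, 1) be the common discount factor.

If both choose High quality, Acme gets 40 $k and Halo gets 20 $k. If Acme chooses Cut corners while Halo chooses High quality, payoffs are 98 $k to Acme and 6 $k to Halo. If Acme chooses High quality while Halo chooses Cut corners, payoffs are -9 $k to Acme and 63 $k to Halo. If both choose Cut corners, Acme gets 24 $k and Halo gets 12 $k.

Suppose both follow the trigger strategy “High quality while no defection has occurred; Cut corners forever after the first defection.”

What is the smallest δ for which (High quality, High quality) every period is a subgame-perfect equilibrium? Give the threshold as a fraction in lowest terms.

43/51

Acme: cooperation gives 40 each period; deviation gives 98 once then 24 forever.
  40/(1−δ) ≥ 98 + 24δ/(1−δ) ⇒ δ ≥ 58/74 = 29/37.
Halo: cooperation gives 20 each period; deviation gives 63 once then 12 forever.
  δ ≥ 43/51.
Both must hold, so the binding constraint is Halo's: δ ≥ 43/51.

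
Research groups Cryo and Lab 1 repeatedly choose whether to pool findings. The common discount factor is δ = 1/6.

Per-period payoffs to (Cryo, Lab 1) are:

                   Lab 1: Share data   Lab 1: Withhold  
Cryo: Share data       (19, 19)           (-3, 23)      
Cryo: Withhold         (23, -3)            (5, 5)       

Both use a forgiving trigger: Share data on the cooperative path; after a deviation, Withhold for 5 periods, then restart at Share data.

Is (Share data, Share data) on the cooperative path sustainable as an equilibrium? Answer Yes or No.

No

IC: δ+…+δ^5 ≥ (23−19)/(19−5) = 2/7.
At δ = 1/6: partial sum = 0.2000 < 0.2857. Cooperation not sustainable.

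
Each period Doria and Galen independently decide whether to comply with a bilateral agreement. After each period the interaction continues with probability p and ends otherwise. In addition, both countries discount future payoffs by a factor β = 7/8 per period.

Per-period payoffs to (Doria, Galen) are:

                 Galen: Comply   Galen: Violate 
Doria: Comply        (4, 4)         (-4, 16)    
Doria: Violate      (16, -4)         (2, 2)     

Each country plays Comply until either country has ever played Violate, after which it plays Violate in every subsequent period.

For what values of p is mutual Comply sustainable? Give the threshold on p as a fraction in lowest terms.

Expected continuation weight on next period's payoff is β·p = 7/8·p, which plays the role of the discount factor.
Cooperation requires 7/8·p ≥ (16−4)/(16−2) = 6/7, hence p ≥ 48/49.

48/49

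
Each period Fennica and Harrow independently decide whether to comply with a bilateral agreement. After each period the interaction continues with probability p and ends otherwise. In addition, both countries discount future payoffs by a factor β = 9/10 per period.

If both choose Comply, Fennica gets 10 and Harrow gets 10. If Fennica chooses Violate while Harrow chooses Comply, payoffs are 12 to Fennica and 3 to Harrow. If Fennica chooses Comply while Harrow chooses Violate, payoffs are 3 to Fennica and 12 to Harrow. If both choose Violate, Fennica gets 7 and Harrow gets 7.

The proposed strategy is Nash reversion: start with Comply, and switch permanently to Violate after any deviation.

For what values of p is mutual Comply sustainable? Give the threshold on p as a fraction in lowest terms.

Expected continuation weight on next period's payoff is β·p = 9/10·p, which plays the role of the discount factor.
Cooperation requires 9/10·p ≥ (12−10)/(12−7) = 2/5, hence p ≥ 4/9.

4/9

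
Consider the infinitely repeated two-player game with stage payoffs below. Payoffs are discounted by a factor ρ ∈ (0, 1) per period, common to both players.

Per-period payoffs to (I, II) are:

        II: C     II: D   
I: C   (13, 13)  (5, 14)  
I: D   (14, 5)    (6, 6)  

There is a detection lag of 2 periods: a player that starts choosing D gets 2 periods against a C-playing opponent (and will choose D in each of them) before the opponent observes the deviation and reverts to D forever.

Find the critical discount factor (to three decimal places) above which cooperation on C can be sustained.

0.354

Deviating for the 2 undetected periods gains 14−13 = 1 per period over cooperation, then loses 13−6 = 7 per period forever once punishment starts.
Gain: 1(1 + ρ + … + ρ^1); loss: 7·ρ^2/(1−ρ).
No profitable deviation ⇔ 1(1−ρ^2) ≤ 7·ρ^2, i.e. ρ^2 ≥ 1/(1+7) = 1/8.
Hence ρ ≥ (1/8)^(1/2) ≈ 0.354.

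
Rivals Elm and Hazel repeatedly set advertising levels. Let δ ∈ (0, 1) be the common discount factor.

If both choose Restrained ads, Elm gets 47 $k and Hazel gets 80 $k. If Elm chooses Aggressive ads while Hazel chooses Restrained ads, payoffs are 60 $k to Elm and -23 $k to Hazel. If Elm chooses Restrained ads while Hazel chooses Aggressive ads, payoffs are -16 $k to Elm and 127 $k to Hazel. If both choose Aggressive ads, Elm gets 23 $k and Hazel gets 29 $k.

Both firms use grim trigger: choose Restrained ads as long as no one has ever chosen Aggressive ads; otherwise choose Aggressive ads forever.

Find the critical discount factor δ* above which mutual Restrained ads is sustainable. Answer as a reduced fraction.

47/98

Elm's threshold: (60−47)/(60−23) = 13/37.
Hazel's threshold: (127−80)/(127−29) = 47/98.
13/37 < 47/98, so Hazel binds and δ* = 47/98.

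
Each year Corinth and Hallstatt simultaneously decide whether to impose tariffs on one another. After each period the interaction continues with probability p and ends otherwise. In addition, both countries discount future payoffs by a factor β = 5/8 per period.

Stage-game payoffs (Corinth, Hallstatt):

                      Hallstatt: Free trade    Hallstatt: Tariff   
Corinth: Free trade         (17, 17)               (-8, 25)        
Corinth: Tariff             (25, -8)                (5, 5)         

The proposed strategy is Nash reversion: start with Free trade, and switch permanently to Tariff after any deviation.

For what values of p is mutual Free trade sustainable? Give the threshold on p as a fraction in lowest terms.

With continuation probability p and discount β, the effective per-period discount factor is βp.
Grim-trigger IC: βp ≥ (25−17)/(25−5) = 2/5.
So p ≥ (2/5)/(5/8) = 16/25.

16/25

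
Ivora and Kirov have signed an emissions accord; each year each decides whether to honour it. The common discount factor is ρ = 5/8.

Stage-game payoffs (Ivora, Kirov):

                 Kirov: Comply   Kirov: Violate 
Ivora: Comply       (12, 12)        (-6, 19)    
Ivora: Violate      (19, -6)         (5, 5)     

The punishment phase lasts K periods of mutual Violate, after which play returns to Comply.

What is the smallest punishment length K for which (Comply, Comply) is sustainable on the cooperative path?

IC: ρ(1−ρ^K)/(1−ρ) ≥ (19−12)/(12−5) = 1.
With ρ = 5/8: need 1 − ρ^K ≥ 1·(1−5/8)/(5/8), i.e. ρ^K ≤ 0.4000.
Since (5/8)^1 = 0.6250 and (5/8)^2 = 0.3906, the smallest such K is 2.

2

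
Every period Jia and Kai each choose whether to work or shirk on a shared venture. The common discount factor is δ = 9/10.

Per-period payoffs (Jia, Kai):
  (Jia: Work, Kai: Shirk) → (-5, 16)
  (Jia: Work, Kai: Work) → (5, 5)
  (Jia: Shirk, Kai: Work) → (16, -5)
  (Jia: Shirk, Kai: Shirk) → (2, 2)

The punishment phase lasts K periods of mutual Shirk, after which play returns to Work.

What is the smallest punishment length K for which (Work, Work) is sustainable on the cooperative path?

5

No profitable deviation requires (5−2)(δ+…+δ^K) ≥ 16−5, i.e. δ+…+δ^K ≥ 11/3 ≈ 3.6667.
With δ = 9/10, the partial sums are K=1: 0.9000, K=2: 1.7100, K=3: 2.4390, K=4: 3.0951, K=5: 3.6856.
K = 5 is the first length at which the sum reaches 3.6667.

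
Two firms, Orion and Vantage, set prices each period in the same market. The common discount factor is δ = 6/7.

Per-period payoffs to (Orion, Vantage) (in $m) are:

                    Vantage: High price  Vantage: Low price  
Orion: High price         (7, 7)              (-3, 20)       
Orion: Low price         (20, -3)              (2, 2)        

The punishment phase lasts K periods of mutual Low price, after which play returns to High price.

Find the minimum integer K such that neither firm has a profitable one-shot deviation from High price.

4

Need Σ_{k=1}^{K} δ^k ≥ (20−7)/(7−2) = 2.6000 at δ = 6/7.
At K = 3 the sum is 2.2216 < 2.6000; at K = 4 it is 2.7613 ≥ 2.6000.
So the minimum punishment length is K = 4.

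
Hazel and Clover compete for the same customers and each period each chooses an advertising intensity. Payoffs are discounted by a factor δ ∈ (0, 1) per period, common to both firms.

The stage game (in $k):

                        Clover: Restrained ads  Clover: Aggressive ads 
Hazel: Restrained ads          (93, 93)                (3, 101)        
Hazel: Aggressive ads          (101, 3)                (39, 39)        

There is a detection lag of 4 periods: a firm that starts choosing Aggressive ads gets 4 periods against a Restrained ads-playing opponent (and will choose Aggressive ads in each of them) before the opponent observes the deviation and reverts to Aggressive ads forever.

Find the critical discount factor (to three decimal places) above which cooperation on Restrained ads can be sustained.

0.599

The best deviation is to choose Aggressive ads for all 4 undetected periods, earning 101 each, then 39 forever once detected.
Deviation value: 101(1−δ^4)/(1−δ) + 39δ^4/(1−δ); cooperation value: 93/(1−δ).
IC: 93 ≥ 101(1−δ^4) + 39δ^4 = 101 − 62δ^4.
So δ^4 ≥ 8/62 = 4/31, giving δ ≥ (4/31)^(1/4) ≈ 0.599.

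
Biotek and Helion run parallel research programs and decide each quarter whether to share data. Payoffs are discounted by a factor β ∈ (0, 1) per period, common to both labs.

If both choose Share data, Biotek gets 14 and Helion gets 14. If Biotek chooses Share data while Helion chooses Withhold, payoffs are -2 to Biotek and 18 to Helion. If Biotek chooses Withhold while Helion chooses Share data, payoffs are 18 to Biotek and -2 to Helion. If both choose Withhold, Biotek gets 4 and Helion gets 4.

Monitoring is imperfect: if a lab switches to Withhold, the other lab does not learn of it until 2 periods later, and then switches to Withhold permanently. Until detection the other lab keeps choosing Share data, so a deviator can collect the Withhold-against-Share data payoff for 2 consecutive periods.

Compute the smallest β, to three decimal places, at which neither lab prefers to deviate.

0.535

Deviating for the 2 undetected periods gains 18−14 = 4 per period over cooperation, then loses 14−4 = 10 per period forever once punishment starts.
Gain: 4(1 + β + … + β^1); loss: 10·β^2/(1−β).
No profitable deviation ⇔ 4(1−β^2) ≤ 10·β^2, i.e. β^2 ≥ 4/(4+10) = 2/7.
Hence β ≥ (2/7)^(1/2) ≈ 0.535.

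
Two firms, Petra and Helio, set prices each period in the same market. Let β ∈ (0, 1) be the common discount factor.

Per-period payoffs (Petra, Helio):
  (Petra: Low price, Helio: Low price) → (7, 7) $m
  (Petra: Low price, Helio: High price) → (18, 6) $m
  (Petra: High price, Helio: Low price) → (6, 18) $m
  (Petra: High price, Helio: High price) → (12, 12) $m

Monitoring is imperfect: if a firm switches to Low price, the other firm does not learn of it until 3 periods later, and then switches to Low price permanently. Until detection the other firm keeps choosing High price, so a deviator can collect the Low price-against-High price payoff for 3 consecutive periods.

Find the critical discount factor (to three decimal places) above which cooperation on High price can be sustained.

The best deviation is to choose Low price for all 3 undetected periods, earning 18 each, then 7 forever once detected.
Deviation value: 18(1−β^3)/(1−β) + 7β^3/(1−β); cooperation value: 12/(1−β).
IC: 12 ≥ 18(1−β^3) + 7β^3 = 18 − 11β^3.
So β^3 ≥ 6/11, giving β ≥ (6/11)^(1/3) ≈ 0.817.

0.817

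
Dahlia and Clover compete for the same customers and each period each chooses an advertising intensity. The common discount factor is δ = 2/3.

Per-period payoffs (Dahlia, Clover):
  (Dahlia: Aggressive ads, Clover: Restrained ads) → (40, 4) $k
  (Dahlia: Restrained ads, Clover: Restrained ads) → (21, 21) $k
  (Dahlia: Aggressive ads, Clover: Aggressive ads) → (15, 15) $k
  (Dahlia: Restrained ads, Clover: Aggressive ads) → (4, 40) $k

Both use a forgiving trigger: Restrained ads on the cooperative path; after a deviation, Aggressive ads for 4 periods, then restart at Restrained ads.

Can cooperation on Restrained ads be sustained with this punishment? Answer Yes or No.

Comparing payoff streams over the 5 periods until play realigns: cooperate → 21(1+δ+…+δ^4); deviate → 40 + 15(δ+…+δ^4).
Cooperation is sustained iff (21−15)(δ+…+δ^4) ≥ 40−21.
δ+…+δ^4 = 2/3·(1−(2/3)^4)/(1−2/3) = 1.6049, and (40−21)/(21−15) = 3.1667.
1.6049 < 3.1667, so cooperation is not sustainable.

No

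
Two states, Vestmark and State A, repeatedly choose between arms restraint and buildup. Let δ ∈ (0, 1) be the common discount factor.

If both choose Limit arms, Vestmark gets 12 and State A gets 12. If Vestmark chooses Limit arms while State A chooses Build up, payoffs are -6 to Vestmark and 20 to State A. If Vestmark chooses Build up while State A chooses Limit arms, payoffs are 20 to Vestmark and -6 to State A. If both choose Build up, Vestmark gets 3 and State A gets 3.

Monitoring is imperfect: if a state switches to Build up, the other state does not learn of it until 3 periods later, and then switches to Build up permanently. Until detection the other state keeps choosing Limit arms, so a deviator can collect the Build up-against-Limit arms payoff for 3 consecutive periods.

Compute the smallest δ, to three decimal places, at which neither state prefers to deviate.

0.778

The best deviation is to choose Build up for all 3 undetected periods, earning 20 each, then 3 forever once detected.
Deviation value: 20(1−δ^3)/(1−δ) + 3δ^3/(1−δ); cooperation value: 12/(1−δ).
IC: 12 ≥ 20(1−δ^3) + 3δ^3 = 20 − 17δ^3.
So δ^3 ≥ 8/17, giving δ ≥ (8/17)^(1/3) ≈ 0.778.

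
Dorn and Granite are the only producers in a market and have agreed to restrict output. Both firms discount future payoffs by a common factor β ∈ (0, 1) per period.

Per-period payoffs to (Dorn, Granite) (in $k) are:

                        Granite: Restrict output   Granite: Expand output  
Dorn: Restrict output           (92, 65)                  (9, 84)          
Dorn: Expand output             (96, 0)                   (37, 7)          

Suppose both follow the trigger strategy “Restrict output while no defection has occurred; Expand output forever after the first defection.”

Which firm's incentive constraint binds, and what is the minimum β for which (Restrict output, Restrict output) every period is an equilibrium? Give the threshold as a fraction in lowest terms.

Dorn: cooperation gives 92 each period; deviation gives 96 once then 37 forever.
  92/(1−β) ≥ 96 + 37β/(1−β) ⇒ β ≥ 4/59.
Granite: cooperation gives 65 each period; deviation gives 84 once then 7 forever.
  β ≥ 19/77.
Both must hold, so the binding constraint is Granite's: β ≥ 19/77.

Granite; β ≥ 19/77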